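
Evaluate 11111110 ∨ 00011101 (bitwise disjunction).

OR: 1 when either bit is 1
  11111110
| 00011101
----------
  11111111
Decimal: 254 | 29 = 255



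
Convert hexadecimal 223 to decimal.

Expand by place value (powers of 16):
223 = 2 × 16^2 + 2 × 16^1 + 3 × 16^0
= 2 × 256 + 2 × 16 + 3 × 1
= 512 + 32 + 3
= 547



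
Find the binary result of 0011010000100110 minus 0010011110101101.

Method 1 - Direct subtraction (column by column from the right: bit − bit − borrow-in; if negative, add 2 and borrow 1 from the next column):
borrow: 0001111111110010
        0011010000100110
-       0010011110101101
------------------------
        0000110001111001

Method 2 - Add two's complement:
Two's complement of 0010011110101101: invert → 1101100001010010, add 1 → 1101100001010011
  0011010000100110
+ 1101100001010011
------------------
 10000110001111001  (end carry out of the top bit = 1)
Discarding the end carry: 0000110001111001
Decimal check:
  0011010000100110 = 8192 + 4096 + 1024 + 32 + 4 + 2 = 13350
  0010011110101101 = 8192 + 1024 + 512 + 256 + 128 + 32 + 8 + 4 + 1 = 10157
  13350 - 10157 = 3193, and 0000110001111001 = 2048 + 1024 + 64 + 32 + 16 + 8 + 1 = 3193 ✓



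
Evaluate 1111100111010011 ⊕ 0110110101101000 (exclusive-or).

XOR: 1 when bits differ
  1111100111010011
^ 0110110101101000
------------------
  1001010010111011
Decimal: 63955 ^ 28008 = 38075



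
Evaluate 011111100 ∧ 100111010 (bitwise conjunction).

AND: 1 only when both bits are 1
  011111100
& 100111010
-----------
  000111000
Decimal: 252 & 314 = 56



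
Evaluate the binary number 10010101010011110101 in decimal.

Sum of powers of 2 for each 1-bit:
2^0 + 2^2 + 2^4 + 2^5 + 2^6 + 2^7 + 2^10 + 2^12 + 2^14 + 2^16 + 2^19
= 1 + 4 + 16 + 32 + 64 + 128 + 1024 + 4096 + 16384 + 65536 + 524288
= 611573



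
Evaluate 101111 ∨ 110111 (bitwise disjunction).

OR: 1 when either bit is 1
  101111
| 110111
--------
  111111
Decimal: 47 | 55 = 63



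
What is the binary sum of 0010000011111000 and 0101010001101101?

Add column by column from the right: bit + bit + carry-in; write the sum mod 2, carry 1 when the sum is 2 or 3.
carry:  0000000111110000
        0010000011111000
+       0101010001101101
------------------------
       00111010101100101
(the carry out of the leftmost column, 0, becomes the leading bit)
Decimal check:
  0010000011111000 = 8192 + 128 + 64 + 32 + 16 + 8 = 8440
  0101010001101101 = 16384 + 4096 + 1024 + 64 + 32 + 8 + 4 + 1 = 21613
  8440 + 21613 = 30053, and 00111010101100101 = 16384 + 8192 + 4096 + 1024 + 256 + 64 + 32 + 4 + 1 = 30053 ✓



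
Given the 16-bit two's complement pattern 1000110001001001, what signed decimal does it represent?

Binary: 1000110001001001
Sign bit: 1 (negative)
Invert: 0111001110110110
Add 1:  0111001110110111
Magnitude: 0111001110110111 = 16384 + 8192 + 4096 + 512 + 256 + 128 + 32 + 16 + 4 + 2 + 1 = 29623
Value: -29623



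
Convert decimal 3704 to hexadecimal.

Using repeated division by 16 (digits 10–15 are A–F):
3704 ÷ 16 = 231 remainder 8
231 ÷ 16 = 14 remainder 7
14 ÷ 16 = 0 remainder 14 (E)
Reading remainders bottom to top: E78



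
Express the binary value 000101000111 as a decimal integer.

Sum of powers of 2 for each 1-bit:
2^0 + 2^1 + 2^2 + 2^6 + 2^8
= 1 + 2 + 4 + 64 + 256
= 327



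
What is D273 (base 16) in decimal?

Expand by place value (powers of 16):
Digit values: D = 13
D273 = 13 × 16^3 + 2 × 16^2 + 7 × 16^1 + 3 × 16^0
= 13 × 4096 + 2 × 256 + 7 × 16 + 3 × 1
= 53248 + 512 + 112 + 3
= 53875



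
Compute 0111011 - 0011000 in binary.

Method 1 - Direct subtraction (column by column from the right: bit − bit − borrow-in; if negative, add 2 and borrow 1 from the next column):
borrow: 0000000
        0111011
-       0011000
---------------
        0100011

Method 2 - Add two's complement:
Two's complement of 0011000: invert → 1100111, add 1 → 1101000
  0111011
+ 1101000
---------
 10100011  (end carry out of the top bit = 1)
Discarding the end carry: 0100011
Decimal check:
  0111011 = 32 + 16 + 8 + 2 + 1 = 59
  0011000 = 16 + 8 = 24
  59 - 24 = 35, and 0100011 = 32 + 2 + 1 = 35 ✓



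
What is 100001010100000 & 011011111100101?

AND: 1 only when both bits are 1
  100001010100000
& 011011111100101
-----------------
  000001010100000
Decimal: 17056 & 14309 = 672



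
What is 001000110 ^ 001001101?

XOR: 1 when bits differ
  001000110
^ 001001101
-----------
  000001011
Decimal: 70 ^ 77 = 11



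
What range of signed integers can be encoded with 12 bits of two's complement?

For 12-bit two's complement:
Minimum: -2^11 = -2048
Maximum: 2^11 - 1 = 2047



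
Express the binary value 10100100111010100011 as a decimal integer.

Sum of powers of 2 for each 1-bit:
2^0 + 2^1 + 2^5 + 2^7 + 2^9 + 2^10 + 2^11 + 2^14 + 2^17 + 2^19
= 1 + 2 + 32 + 128 + 512 + 1024 + 2048 + 16384 + 131072 + 524288
= 675491



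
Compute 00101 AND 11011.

AND: 1 only when both bits are 1
  00101
& 11011
-------
  00001
Decimal: 5 & 27 = 1



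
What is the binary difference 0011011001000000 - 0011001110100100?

Method 1 - Direct subtraction (column by column from the right: bit − bit − borrow-in; if negative, add 2 and borrow 1 from the next column):
borrow: 0000011101111000
        0011011001000000
-       0011001110100100
------------------------
        0000001010011100

Method 2 - Add two's complement:
Two's complement of 0011001110100100: invert → 1100110001011011, add 1 → 1100110001011100
  0011011001000000
+ 1100110001011100
------------------
 10000001010011100  (end carry out of the top bit = 1)
Discarding the end carry: 0000001010011100
Decimal check:
  0011011001000000 = 8192 + 4096 + 1024 + 512 + 64 = 13888
  0011001110100100 = 8192 + 4096 + 512 + 256 + 128 + 32 + 4 = 13220
  13888 - 13220 = 668, and 0000001010011100 = 512 + 128 + 16 + 8 + 4 = 668 ✓



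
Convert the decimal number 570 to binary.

Using repeated division by 2:
570 ÷ 2 = 285 remainder 0
285 ÷ 2 = 142 remainder 1
142 ÷ 2 = 71 remainder 0
71 ÷ 2 = 35 remainder 1
35 ÷ 2 = 17 remainder 1
17 ÷ 2 = 8 remainder 1
8 ÷ 2 = 4 remainder 0
4 ÷ 2 = 2 remainder 0
2 ÷ 2 = 1 remainder 0
1 ÷ 2 = 0 remainder 1
Reading remainders bottom to top: 1000111010



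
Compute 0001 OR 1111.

OR: 1 when either bit is 1
  0001
| 1111
------
  1111
Decimal: 1 | 15 = 15



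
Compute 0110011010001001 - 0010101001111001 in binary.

Method 1 - Direct subtraction (column by column from the right: bit − bit − borrow-in; if negative, add 2 and borrow 1 from the next column):
borrow: 0111000011100000
        0110011010001001
-       0010101001111001
------------------------
        0011110000010000

Method 2 - Add two's complement:
Two's complement of 0010101001111001: invert → 1101010110000110, add 1 → 1101010110000111
  0110011010001001
+ 1101010110000111
------------------
 10011110000010000  (end carry out of the top bit = 1)
Discarding the end carry: 0011110000010000
Decimal check:
  0110011010001001 = 16384 + 8192 + 1024 + 512 + 128 + 8 + 1 = 26249
  0010101001111001 = 8192 + 2048 + 512 + 64 + 32 + 16 + 8 + 1 = 10873
  26249 - 10873 = 15376, and 0011110000010000 = 8192 + 4096 + 2048 + 1024 + 16 = 15376 ✓



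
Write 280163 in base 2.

Using repeated division by 2:
280163 ÷ 2 = 140081 remainder 1
140081 ÷ 2 = 70040 remainder 1
70040 ÷ 2 = 35020 remainder 0
35020 ÷ 2 = 17510 remainder 0
17510 ÷ 2 = 8755 remainder 0
8755 ÷ 2 = 4377 remainder 1
4377 ÷ 2 = 2188 remainder 1
2188 ÷ 2 = 1094 remainder 0
1094 ÷ 2 = 547 remainder 0
547 ÷ 2 = 273 remainder 1
273 ÷ 2 = 136 remainder 1
136 ÷ 2 = 68 remainder 0
68 ÷ 2 = 34 remainder 0
34 ÷ 2 = 17 remainder 0
17 ÷ 2 = 8 remainder 1
8 ÷ 2 = 4 remainder 0
4 ÷ 2 = 2 remainder 0
2 ÷ 2 = 1 remainder 0
1 ÷ 2 = 0 remainder 1
Reading remainders bottom to top: 1000100011001100011



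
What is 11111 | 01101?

OR: 1 when either bit is 1
  11111
| 01101
-------
  11111
Decimal: 31 | 13 = 31



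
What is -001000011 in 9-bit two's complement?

Original: 001000011
Step 1 - Invert all bits: 110111100
Step 2 - Add 1: 110111101
Verification: 001000011 + 110111101 = 1000000000; discarding the end carry (carry out of the top bit) leaves the 9-bit value 000000000, as required for x + (-x)



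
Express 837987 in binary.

Using repeated division by 2:
837987 ÷ 2 = 418993 remainder 1
418993 ÷ 2 = 209496 remainder 1
209496 ÷ 2 = 104748 remainder 0
104748 ÷ 2 = 52374 remainder 0
52374 ÷ 2 = 26187 remainder 0
26187 ÷ 2 = 13093 remainder 1
13093 ÷ 2 = 6546 remainder 1
6546 ÷ 2 = 3273 remainder 0
3273 ÷ 2 = 1636 remainder 1
1636 ÷ 2 = 818 remainder 0
818 ÷ 2 = 409 remainder 0
409 ÷ 2 = 204 remainder 1
204 ÷ 2 = 102 remainder 0
102 ÷ 2 = 51 remainder 0
51 ÷ 2 = 25 remainder 1
25 ÷ 2 = 12 remainder 1
12 ÷ 2 = 6 remainder 0
6 ÷ 2 = 3 remainder 0
3 ÷ 2 = 1 remainder 1
1 ÷ 2 = 0 remainder 1
Reading remainders bottom to top: 11001100100101100011



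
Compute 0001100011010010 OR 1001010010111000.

OR: 1 when either bit is 1
  0001100011010010
| 1001010010111000
------------------
  1001110011111010
Decimal: 6354 | 38072 = 40186



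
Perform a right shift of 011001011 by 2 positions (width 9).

Original: 011001011 (decimal 203)
Shift right by 2 positions
Drop the 2 low bits; fill with zeros on the left
Result: 000110010 (decimal 50)
Equivalent: 203 >> 2 = 203 ÷ 2^2 = 50



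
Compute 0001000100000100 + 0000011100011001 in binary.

Add column by column from the right: bit + bit + carry-in; write the sum mod 2, carry 1 when the sum is 2 or 3.
carry:  0000111000000000
        0001000100000100
+       0000011100011001
------------------------
       00001100000011101
(the carry out of the leftmost column, 0, becomes the leading bit)
Decimal check:
  0001000100000100 = 4096 + 256 + 4 = 4356
  0000011100011001 = 1024 + 512 + 256 + 16 + 8 + 1 = 1817
  4356 + 1817 = 6173, and 00001100000011101 = 4096 + 2048 + 16 + 8 + 4 + 1 = 6173 ✓



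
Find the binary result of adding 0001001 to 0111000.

Add column by column from the right: bit + bit + carry-in; write the sum mod 2, carry 1 when the sum is 2 or 3.
carry:  1110000
        0001001
+       0111000
---------------
       01000001
(the carry out of the leftmost column, 0, becomes the leading bit)
Decimal check:
  0001001 = 8 + 1 = 9
  0111000 = 32 + 16 + 8 = 56
  9 + 56 = 65, and 01000001 = 64 + 1 = 65 ✓



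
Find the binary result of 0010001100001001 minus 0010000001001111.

Method 1 - Direct subtraction (column by column from the right: bit − bit − borrow-in; if negative, add 2 and borrow 1 from the next column):
borrow: 0000000111111100
        0010001100001001
-       0010000001001111
------------------------
        0000001010111010

Method 2 - Add two's complement:
Two's complement of 0010000001001111: invert → 1101111110110000, add 1 → 1101111110110001
  0010001100001001
+ 1101111110110001
------------------
 10000001010111010  (end carry out of the top bit = 1)
Discarding the end carry: 0000001010111010
Decimal check:
  0010001100001001 = 8192 + 512 + 256 + 8 + 1 = 8969
  0010000001001111 = 8192 + 64 + 8 + 4 + 2 + 1 = 8271
  8969 - 8271 = 698, and 0000001010111010 = 512 + 128 + 32 + 16 + 8 + 2 = 698 ✓



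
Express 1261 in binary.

Using repeated division by 2:
1261 ÷ 2 = 630 remainder 1
630 ÷ 2 = 315 remainder 0
315 ÷ 2 = 157 remainder 1
157 ÷ 2 = 78 remainder 1
78 ÷ 2 = 39 remainder 0
39 ÷ 2 = 19 remainder 1
19 ÷ 2 = 9 remainder 1
9 ÷ 2 = 4 remainder 1
4 ÷ 2 = 2 remainder 0
2 ÷ 2 = 1 remainder 0
1 ÷ 2 = 0 remainder 1
Reading remainders bottom to top: 10011101101



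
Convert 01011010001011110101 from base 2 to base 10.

Sum of powers of 2 for each 1-bit:
2^0 + 2^2 + 2^4 + 2^5 + 2^6 + 2^7 + 2^9 + 2^13 + 2^15 + 2^16 + 2^18
= 1 + 4 + 16 + 32 + 64 + 128 + 512 + 8192 + 32768 + 65536 + 262144
= 369397



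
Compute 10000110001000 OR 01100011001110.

OR: 1 when either bit is 1
  10000110001000
| 01100011001110
----------------
  11100111001110
Decimal: 8584 | 6350 = 14798



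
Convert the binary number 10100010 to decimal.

Sum of powers of 2 for each 1-bit:
2^1 + 2^5 + 2^7
= 2 + 32 + 128
= 162



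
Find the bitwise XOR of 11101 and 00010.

XOR: 1 when bits differ
  11101
^ 00010
-------
  11111
Decimal: 29 ^ 2 = 31



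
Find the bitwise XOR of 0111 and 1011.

XOR: 1 when bits differ
  0111
^ 1011
------
  1100
Decimal: 7 ^ 11 = 12



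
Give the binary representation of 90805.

Using repeated division by 2:
90805 ÷ 2 = 45402 remainder 1
45402 ÷ 2 = 22701 remainder 0
22701 ÷ 2 = 11350 remainder 1
11350 ÷ 2 = 5675 remainder 0
5675 ÷ 2 = 2837 remainder 1
2837 ÷ 2 = 1418 remainder 1
1418 ÷ 2 = 709 remainder 0
709 ÷ 2 = 354 remainder 1
354 ÷ 2 = 177 remainder 0
177 ÷ 2 = 88 remainder 1
88 ÷ 2 = 44 remainder 0
44 ÷ 2 = 22 remainder 0
22 ÷ 2 = 11 remainder 0
11 ÷ 2 = 5 remainder 1
5 ÷ 2 = 2 remainder 1
2 ÷ 2 = 1 remainder 0
1 ÷ 2 = 0 remainder 1
Reading remainders bottom to top: 10110001010110101



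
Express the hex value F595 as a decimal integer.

Expand by place value (powers of 16):
Digit values: F = 15
F595 = 15 × 16^3 + 5 × 16^2 + 9 × 16^1 + 5 × 16^0
= 15 × 4096 + 5 × 256 + 9 × 16 + 5 × 1
= 61440 + 1280 + 144 + 5
= 62869



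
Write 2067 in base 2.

Using repeated division by 2:
2067 ÷ 2 = 1033 remainder 1
1033 ÷ 2 = 516 remainder 1
516 ÷ 2 = 258 remainder 0
258 ÷ 2 = 129 remainder 0
129 ÷ 2 = 64 remainder 1
64 ÷ 2 = 32 remainder 0
32 ÷ 2 = 16 remainder 0
16 ÷ 2 = 8 remainder 0
8 ÷ 2 = 4 remainder 0
4 ÷ 2 = 2 remainder 0
2 ÷ 2 = 1 remainder 0
1 ÷ 2 = 0 remainder 1
Reading remainders bottom to top: 100000010011



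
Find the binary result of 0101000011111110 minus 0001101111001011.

Method 1 - Direct subtraction (column by column from the right: bit − bit − borrow-in; if negative, add 2 and borrow 1 from the next column):
borrow: 0111111000000110
        0101000011111110
-       0001101111001011
------------------------
        0011010100110011

Method 2 - Add two's complement:
Two's complement of 0001101111001011: invert → 1110010000110100, add 1 → 1110010000110101
  0101000011111110
+ 1110010000110101
------------------
 10011010100110011  (end carry out of the top bit = 1)
Discarding the end carry: 0011010100110011
Decimal check:
  0101000011111110 = 16384 + 4096 + 128 + 64 + 32 + 16 + 8 + 4 + 2 = 20734
  0001101111001011 = 4096 + 2048 + 512 + 256 + 128 + 64 + 8 + 2 + 1 = 7115
  20734 - 7115 = 13619, and 0011010100110011 = 8192 + 4096 + 1024 + 256 + 32 + 16 + 2 + 1 = 13619 ✓



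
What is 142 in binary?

Using repeated division by 2:
142 ÷ 2 = 71 remainder 0
71 ÷ 2 = 35 remainder 1
35 ÷ 2 = 17 remainder 1
17 ÷ 2 = 8 remainder 1
8 ÷ 2 = 4 remainder 0
4 ÷ 2 = 2 remainder 0
2 ÷ 2 = 1 remainder 0
1 ÷ 2 = 0 remainder 1
Reading remainders bottom to top: 10001110



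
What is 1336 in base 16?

Using repeated division by 16 (digits 10–15 are A–F):
1336 ÷ 16 = 83 remainder 8
83 ÷ 16 = 5 remainder 3
5 ÷ 16 = 0 remainder 5
Reading remainders bottom to top: 538



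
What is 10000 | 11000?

OR: 1 when either bit is 1
  10000
| 11000
-------
  11000
Decimal: 16 | 24 = 24



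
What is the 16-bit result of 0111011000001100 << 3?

Original: 0111011000001100 (decimal 30220)
Shift left by 3 positions
Append 3 zeros on the right and drop the 3 high bits that overflow the 16-bit width
Result: 1011000001100000 (decimal 45152)
Equivalent: 30220 << 3 = 30220 × 2^3 = 241760, truncated to 16 bits = 45152



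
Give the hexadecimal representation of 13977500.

Using repeated division by 16 (digits 10–15 are A–F):
13977500 ÷ 16 = 873593 remainder 12 (C)
873593 ÷ 16 = 54599 remainder 9
54599 ÷ 16 = 3412 remainder 7
3412 ÷ 16 = 213 remainder 4
213 ÷ 16 = 13 remainder 5
13 ÷ 16 = 0 remainder 13 (D)
Reading remainders bottom to top: D5479C



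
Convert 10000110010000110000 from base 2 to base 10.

Sum of powers of 2 for each 1-bit:
2^4 + 2^5 + 2^10 + 2^13 + 2^14 + 2^19
= 16 + 32 + 1024 + 8192 + 16384 + 524288
= 549936



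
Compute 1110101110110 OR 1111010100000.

OR: 1 when either bit is 1
  1110101110110
| 1111010100000
---------------
  1111111110110
Decimal: 7542 | 7840 = 8182



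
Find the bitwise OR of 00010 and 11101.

OR: 1 when either bit is 1
  00010
| 11101
-------
  11111
Decimal: 2 | 29 = 31



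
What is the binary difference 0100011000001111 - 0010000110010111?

Method 1 - Direct subtraction (column by column from the right: bit − bit − borrow-in; if negative, add 2 and borrow 1 from the next column):
borrow: 0100001111100000
        0100011000001111
-       0010000110010111
------------------------
        0010010001111000

Method 2 - Add two's complement:
Two's complement of 0010000110010111: invert → 1101111001101000, add 1 → 1101111001101001
  0100011000001111
+ 1101111001101001
------------------
 10010010001111000  (end carry out of the top bit = 1)
Discarding the end carry: 0010010001111000
Decimal check:
  0100011000001111 = 16384 + 1024 + 512 + 8 + 4 + 2 + 1 = 17935
  0010000110010111 = 8192 + 256 + 128 + 16 + 4 + 2 + 1 = 8599
  17935 - 8599 = 9336, and 0010010001111000 = 8192 + 1024 + 64 + 32 + 16 + 8 = 9336 ✓



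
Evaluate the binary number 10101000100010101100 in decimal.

Sum of powers of 2 for each 1-bit:
2^2 + 2^3 + 2^5 + 2^7 + 2^11 + 2^15 + 2^17 + 2^19
= 4 + 8 + 32 + 128 + 2048 + 32768 + 131072 + 524288
= 690348



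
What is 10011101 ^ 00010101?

XOR: 1 when bits differ
  10011101
^ 00010101
----------
  10001000
Decimal: 157 ^ 21 = 136



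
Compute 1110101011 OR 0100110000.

OR: 1 when either bit is 1
  1110101011
| 0100110000
------------
  1110111011
Decimal: 939 | 304 = 955



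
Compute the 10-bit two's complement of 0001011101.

Original: 0001011101
Step 1 - Invert all bits: 1110100010
Step 2 - Add 1: 1110100011
Verification: 0001011101 + 1110100011 = 10000000000; discarding the end carry (carry out of the top bit) leaves the 10-bit value 0000000000, as required for x + (-x)



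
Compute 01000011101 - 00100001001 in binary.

Method 1 - Direct subtraction (column by column from the right: bit − bit − borrow-in; if negative, add 2 and borrow 1 from the next column):
borrow: 01000000000
        01000011101
-       00100001001
-------------------
        00100010100

Method 2 - Add two's complement:
Two's complement of 00100001001: invert → 11011110110, add 1 → 11011110111
  01000011101
+ 11011110111
-------------
 100100010100  (end carry out of the top bit = 1)
Discarding the end carry: 00100010100
Decimal check:
  01000011101 = 512 + 16 + 8 + 4 + 1 = 541
  00100001001 = 256 + 8 + 1 = 265
  541 - 265 = 276, and 00100010100 = 256 + 16 + 4 = 276 ✓



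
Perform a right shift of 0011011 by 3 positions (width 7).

Original: 0011011 (decimal 27)
Shift right by 3 positions
Drop the 3 low bits; fill with zeros on the left
Result: 0000011 (decimal 3)
Equivalent: 27 >> 3 = 27 ÷ 2^3 = 3



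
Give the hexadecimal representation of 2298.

Using repeated division by 16 (digits 10–15 are A–F):
2298 ÷ 16 = 143 remainder 10 (A)
143 ÷ 16 = 8 remainder 15 (F)
8 ÷ 16 = 0 remainder 8
Reading remainders bottom to top: 8FA



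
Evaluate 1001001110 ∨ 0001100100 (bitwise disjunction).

OR: 1 when either bit is 1
  1001001110
| 0001100100
------------
  1001101110
Decimal: 590 | 100 = 622



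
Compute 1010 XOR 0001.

XOR: 1 when bits differ
  1010
^ 0001
------
  1011
Decimal: 10 ^ 1 = 11



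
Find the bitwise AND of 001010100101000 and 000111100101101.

AND: 1 only when both bits are 1
  001010100101000
& 000111100101101
-----------------
  000010100101000
Decimal: 5416 & 3885 = 1320



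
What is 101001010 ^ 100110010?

XOR: 1 when bits differ
  101001010
^ 100110010
-----------
  001111000
Decimal: 330 ^ 306 = 120



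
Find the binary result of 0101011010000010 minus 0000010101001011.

Method 1 - Direct subtraction (column by column from the right: bit − bit − borrow-in; if negative, add 2 and borrow 1 from the next column):
borrow: 0000001011111110
        0101011010000010
-       0000010101001011
------------------------
        0101000100110111

Method 2 - Add two's complement:
Two's complement of 0000010101001011: invert → 1111101010110100, add 1 → 1111101010110101
  0101011010000010
+ 1111101010110101
------------------
 10101000100110111  (end carry out of the top bit = 1)
Discarding the end carry: 0101000100110111
Decimal check:
  0101011010000010 = 16384 + 4096 + 1024 + 512 + 128 + 2 = 22146
  0000010101001011 = 1024 + 256 + 64 + 8 + 2 + 1 = 1355
  22146 - 1355 = 20791, and 0101000100110111 = 16384 + 4096 + 256 + 32 + 16 + 4 + 2 + 1 = 20791 ✓



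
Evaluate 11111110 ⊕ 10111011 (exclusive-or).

XOR: 1 when bits differ
  11111110
^ 10111011
----------
  01000101
Decimal: 254 ^ 187 = 69



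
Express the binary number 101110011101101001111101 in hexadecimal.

Group into 4-bit nibbles from right:
  1011 = B
  1001 = 9
  1101 = D
  1010 = A
  0111 = 7
  1101 = D
Result: B9DA7D



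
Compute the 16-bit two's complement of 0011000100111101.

Original: 0011000100111101
Step 1 - Invert all bits: 1100111011000010
Step 2 - Add 1: 1100111011000011
Verification: 0011000100111101 + 1100111011000011 = 10000000000000000; discarding the end carry (carry out of the top bit) leaves the 16-bit value 0000000000000000, as required for x + (-x)



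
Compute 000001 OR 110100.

OR: 1 when either bit is 1
  000001
| 110100
--------
  110101
Decimal: 1 | 52 = 53



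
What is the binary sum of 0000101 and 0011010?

Add column by column from the right: bit + bit + carry-in; write the sum mod 2, carry 1 when the sum is 2 or 3.
carry:  0000000
        0000101
+       0011010
---------------
       00011111
(the carry out of the leftmost column, 0, becomes the leading bit)
Decimal check:
  0000101 = 4 + 1 = 5
  0011010 = 16 + 8 + 2 = 26
  5 + 26 = 31, and 00011111 = 16 + 8 + 4 + 2 + 1 = 31 ✓



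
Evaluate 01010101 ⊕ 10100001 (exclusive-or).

XOR: 1 when bits differ
  01010101
^ 10100001
----------
  11110100
Decimal: 85 ^ 161 = 244



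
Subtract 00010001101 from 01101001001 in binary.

Method 1 - Direct subtraction (column by column from the right: bit − bit − borrow-in; if negative, add 2 and borrow 1 from the next column):
borrow: 00101111000
        01101001001
-       00010001101
-------------------
        01010111100

Method 2 - Add two's complement:
Two's complement of 00010001101: invert → 11101110010, add 1 → 11101110011
  01101001001
+ 11101110011
-------------
 101010111100  (end carry out of the top bit = 1)
Discarding the end carry: 01010111100
Decimal check:
  01101001001 = 512 + 256 + 64 + 8 + 1 = 841
  00010001101 = 128 + 8 + 4 + 1 = 141
  841 - 141 = 700, and 01010111100 = 512 + 128 + 32 + 16 + 8 + 4 = 700 ✓



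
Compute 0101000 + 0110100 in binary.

Add column by column from the right: bit + bit + carry-in; write the sum mod 2, carry 1 when the sum is 2 or 3.
carry:  1000000
        0101000
+       0110100
---------------
       01011100
(the carry out of the leftmost column, 0, becomes the leading bit)
Decimal check:
  0101000 = 32 + 8 = 40
  0110100 = 32 + 16 + 4 = 52
  40 + 52 = 92, and 01011100 = 64 + 16 + 8 + 4 = 92 ✓



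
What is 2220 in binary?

Using repeated division by 2:
2220 ÷ 2 = 1110 remainder 0
1110 ÷ 2 = 555 remainder 0
555 ÷ 2 = 277 remainder 1
277 ÷ 2 = 138 remainder 1
138 ÷ 2 = 69 remainder 0
69 ÷ 2 = 34 remainder 1
34 ÷ 2 = 17 remainder 0
17 ÷ 2 = 8 remainder 1
8 ÷ 2 = 4 remainder 0
4 ÷ 2 = 2 remainder 0
2 ÷ 2 = 1 remainder 0
1 ÷ 2 = 0 remainder 1
Reading remainders bottom to top: 100010101100



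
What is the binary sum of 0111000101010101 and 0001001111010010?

Add column by column from the right: bit + bit + carry-in; write the sum mod 2, carry 1 when the sum is 2 or 3.
carry:  1110011110100000
        0111000101010101
+       0001001111010010
------------------------
       01000010100100111
(the carry out of the leftmost column, 0, becomes the leading bit)
Decimal check:
  0111000101010101 = 16384 + 8192 + 4096 + 256 + 64 + 16 + 4 + 1 = 29013
  0001001111010010 = 4096 + 512 + 256 + 128 + 64 + 16 + 2 = 5074
  29013 + 5074 = 34087, and 01000010100100111 = 32768 + 1024 + 256 + 32 + 4 + 2 + 1 = 34087 ✓



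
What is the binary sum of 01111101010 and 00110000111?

Add column by column from the right: bit + bit + carry-in; write the sum mod 2, carry 1 when the sum is 2 or 3.
carry:  11100011100
        01111101010
+       00110000111
-------------------
       010101110001
(the carry out of the leftmost column, 0, becomes the leading bit)
Decimal check:
  01111101010 = 512 + 256 + 128 + 64 + 32 + 8 + 2 = 1002
  00110000111 = 256 + 128 + 4 + 2 + 1 = 391
  1002 + 391 = 1393, and 010101110001 = 1024 + 256 + 64 + 32 + 16 + 1 = 1393 ✓



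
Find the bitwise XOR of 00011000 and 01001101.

XOR: 1 when bits differ
  00011000
^ 01001101
----------
  01010101
Decimal: 24 ^ 77 = 85



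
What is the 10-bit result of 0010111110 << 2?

Original: 0010111110 (decimal 190)
Shift left by 2 positions
Append 2 zeros on the right
Result: 1011111000 (decimal 760)
Equivalent: 190 << 2 = 190 × 2^2 = 760



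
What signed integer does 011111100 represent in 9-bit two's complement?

Binary: 011111100
Sign bit: 0 (non-negative)
Read directly as an unsigned value:
011111100 = 128 + 64 + 32 + 16 + 8 + 4 = 252
Value: 252



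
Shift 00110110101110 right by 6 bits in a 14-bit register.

Original: 00110110101110 (decimal 3502)
Shift right by 6 positions
Drop the 6 low bits; fill with zeros on the left
Result: 00000000110110 (decimal 54)
Equivalent: 3502 >> 6 = 3502 ÷ 2^6 = 54



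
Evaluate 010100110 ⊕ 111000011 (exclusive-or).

XOR: 1 when bits differ
  010100110
^ 111000011
-----------
  101100101
Decimal: 166 ^ 451 = 357



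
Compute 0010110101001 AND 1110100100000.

AND: 1 only when both bits are 1
  0010110101001
& 1110100100000
---------------
  0010100100000
Decimal: 1449 & 7456 = 1312



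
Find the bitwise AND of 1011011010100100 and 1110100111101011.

AND: 1 only when both bits are 1
  1011011010100100
& 1110100111101011
------------------
  1010000010100000
Decimal: 46756 & 59883 = 41120



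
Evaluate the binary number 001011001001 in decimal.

Sum of powers of 2 for each 1-bit:
2^0 + 2^3 + 2^6 + 2^7 + 2^9
= 1 + 8 + 64 + 128 + 512
= 713



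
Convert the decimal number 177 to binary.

Using repeated division by 2:
177 ÷ 2 = 88 remainder 1
88 ÷ 2 = 44 remainder 0
44 ÷ 2 = 22 remainder 0
22 ÷ 2 = 11 remainder 0
11 ÷ 2 = 5 remainder 1
5 ÷ 2 = 2 remainder 1
2 ÷ 2 = 1 remainder 0
1 ÷ 2 = 0 remainder 1
Reading remainders bottom to top: 10110001



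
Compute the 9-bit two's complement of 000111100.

Original: 000111100
Step 1 - Invert all bits: 111000011
Step 2 - Add 1: 111000100
Verification: 000111100 + 111000100 = 1000000000; discarding the end carry (carry out of the top bit) leaves the 9-bit value 000000000, as required for x + (-x)



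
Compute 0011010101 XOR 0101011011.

XOR: 1 when bits differ
  0011010101
^ 0101011011
------------
  0110001110
Decimal: 213 ^ 347 = 398



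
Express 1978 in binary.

Using repeated division by 2:
1978 ÷ 2 = 989 remainder 0
989 ÷ 2 = 494 remainder 1
494 ÷ 2 = 247 remainder 0
247 ÷ 2 = 123 remainder 1
123 ÷ 2 = 61 remainder 1
61 ÷ 2 = 30 remainder 1
30 ÷ 2 = 15 remainder 0
15 ÷ 2 = 7 remainder 1
7 ÷ 2 = 3 remainder 1
3 ÷ 2 = 1 remainder 1
1 ÷ 2 = 0 remainder 1
Reading remainders bottom to top: 11110111010



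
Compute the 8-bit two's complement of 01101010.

Original: 01101010
Step 1 - Invert all bits: 10010101
Step 2 - Add 1: 10010110
Verification: 01101010 + 10010110 = 100000000; discarding the end carry (carry out of the top bit) leaves the 8-bit value 00000000, as required for x + (-x)



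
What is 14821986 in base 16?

Using repeated division by 16 (digits 10–15 are A–F):
14821986 ÷ 16 = 926374 remainder 2
926374 ÷ 16 = 57898 remainder 6
57898 ÷ 16 = 3618 remainder 10 (A)
3618 ÷ 16 = 226 remainder 2
226 ÷ 16 = 14 remainder 2
14 ÷ 16 = 0 remainder 14 (E)
Reading remainders bottom to top: E22A62



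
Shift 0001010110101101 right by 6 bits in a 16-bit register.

Original: 0001010110101101 (decimal 5549)
Shift right by 6 positions
Drop the 6 low bits; fill with zeros on the left
Result: 0000000001010110 (decimal 86)
Equivalent: 5549 >> 6 = 5549 ÷ 2^6 = 86



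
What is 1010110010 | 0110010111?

OR: 1 when either bit is 1
  1010110010
| 0110010111
------------
  1110110111
Decimal: 690 | 407 = 951



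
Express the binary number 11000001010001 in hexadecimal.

Group into 4-bit nibbles from right:
  0011 = 3
  0000 = 0
  0101 = 5
  0001 = 1
Result: 3051



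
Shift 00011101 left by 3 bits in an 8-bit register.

Original: 00011101 (decimal 29)
Shift left by 3 positions
Append 3 zeros on the right
Result: 11101000 (decimal 232)
Equivalent: 29 << 3 = 29 × 2^3 = 232



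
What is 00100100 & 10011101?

AND: 1 only when both bits are 1
  00100100
& 10011101
----------
  00000100
Decimal: 36 & 157 = 4



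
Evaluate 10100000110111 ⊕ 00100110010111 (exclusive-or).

XOR: 1 when bits differ
  10100000110111
^ 00100110010111
----------------
  10000110100000
Decimal: 10295 ^ 2455 = 8608



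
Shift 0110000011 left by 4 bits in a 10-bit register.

Original: 0110000011 (decimal 387)
Shift left by 4 positions
Append 4 zeros on the right and drop the 4 high bits that overflow the 10-bit width
Result: 0000110000 (decimal 48)
Equivalent: 387 << 4 = 387 × 2^4 = 6192, truncated to 10 bits = 48



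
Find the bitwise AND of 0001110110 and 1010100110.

AND: 1 only when both bits are 1
  0001110110
& 1010100110
------------
  0000100110
Decimal: 118 & 678 = 38



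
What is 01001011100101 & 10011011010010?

AND: 1 only when both bits are 1
  01001011100101
& 10011011010010
----------------
  00001011000000
Decimal: 4837 & 9938 = 704



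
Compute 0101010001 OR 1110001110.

OR: 1 when either bit is 1
  0101010001
| 1110001110
------------
  1111011111
Decimal: 337 | 910 = 991



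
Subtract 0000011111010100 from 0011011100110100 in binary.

Method 1 - Direct subtraction (column by column from the right: bit − bit − borrow-in; if negative, add 2 and borrow 1 from the next column):
borrow: 0001111110000000
        0011011100110100
-       0000011111010100
------------------------
        0010111101100000

Method 2 - Add two's complement:
Two's complement of 0000011111010100: invert → 1111100000101011, add 1 → 1111100000101100
  0011011100110100
+ 1111100000101100
------------------
 10010111101100000  (end carry out of the top bit = 1)
Discarding the end carry: 0010111101100000
Decimal check:
  0011011100110100 = 8192 + 4096 + 1024 + 512 + 256 + 32 + 16 + 4 = 14132
  0000011111010100 = 1024 + 512 + 256 + 128 + 64 + 16 + 4 = 2004
  14132 - 2004 = 12128, and 0010111101100000 = 8192 + 2048 + 1024 + 512 + 256 + 64 + 32 = 12128 ✓



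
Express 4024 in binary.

Using repeated division by 2:
4024 ÷ 2 = 2012 remainder 0
2012 ÷ 2 = 1006 remainder 0
1006 ÷ 2 = 503 remainder 0
503 ÷ 2 = 251 remainder 1
251 ÷ 2 = 125 remainder 1
125 ÷ 2 = 62 remainder 1
62 ÷ 2 = 31 remainder 0
31 ÷ 2 = 15 remainder 1
15 ÷ 2 = 7 remainder 1
7 ÷ 2 = 3 remainder 1
3 ÷ 2 = 1 remainder 1
1 ÷ 2 = 0 remainder 1
Reading remainders bottom to top: 111110111000



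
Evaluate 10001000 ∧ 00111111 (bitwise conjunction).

AND: 1 only when both bits are 1
  10001000
& 00111111
----------
  00001000
Decimal: 136 & 63 = 8



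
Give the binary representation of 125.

Using repeated division by 2:
125 ÷ 2 = 62 remainder 1
62 ÷ 2 = 31 remainder 0
31 ÷ 2 = 15 remainder 1
15 ÷ 2 = 7 remainder 1
7 ÷ 2 = 3 remainder 1
3 ÷ 2 = 1 remainder 1
1 ÷ 2 = 0 remainder 1
Reading remainders bottom to top: 1111101



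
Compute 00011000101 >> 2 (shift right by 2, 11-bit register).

Original: 00011000101 (decimal 197)
Shift right by 2 positions
Drop the 2 low bits; fill with zeros on the left
Result: 00000110001 (decimal 49)
Equivalent: 197 >> 2 = 197 ÷ 2^2 = 49



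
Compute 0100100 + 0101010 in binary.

Add column by column from the right: bit + bit + carry-in; write the sum mod 2, carry 1 when the sum is 2 or 3.
carry:  1000000
        0100100
+       0101010
---------------
       01001110
(the carry out of the leftmost column, 0, becomes the leading bit)
Decimal check:
  0100100 = 32 + 4 = 36
  0101010 = 32 + 8 + 2 = 42
  36 + 42 = 78, and 01001110 = 64 + 8 + 4 + 2 = 78 ✓



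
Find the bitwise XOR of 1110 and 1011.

XOR: 1 when bits differ
  1110
^ 1011
------
  0101
Decimal: 14 ^ 11 = 5



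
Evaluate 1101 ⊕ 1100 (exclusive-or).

XOR: 1 when bits differ
  1101
^ 1100
------
  0001
Decimal: 13 ^ 12 = 1



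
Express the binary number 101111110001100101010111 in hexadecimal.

Group into 4-bit nibbles from right:
  1011 = B
  1111 = F
  0001 = 1
  1001 = 9
  0101 = 5
  0111 = 7
Result: BF1957



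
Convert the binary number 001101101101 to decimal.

Sum of powers of 2 for each 1-bit:
2^0 + 2^2 + 2^3 + 2^5 + 2^6 + 2^8 + 2^9
= 1 + 4 + 8 + 32 + 64 + 256 + 512
= 877



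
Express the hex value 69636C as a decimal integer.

Expand by place value (powers of 16):
Digit values: C = 12
69636C = 6 × 16^5 + 9 × 16^4 + 6 × 16^3 + 3 × 16^2 + 6 × 16^1 + 12 × 16^0
= 6 × 1048576 + 9 × 65536 + 6 × 4096 + 3 × 256 + 6 × 16 + 12 × 1
= 6291456 + 589824 + 24576 + 768 + 96 + 12
= 6906732



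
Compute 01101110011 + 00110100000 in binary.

Add column by column from the right: bit + bit + carry-in; write the sum mod 2, carry 1 when the sum is 2 or 3.
carry:  11111000000
        01101110011
+       00110100000
-------------------
       010100010011
(the carry out of the leftmost column, 0, becomes the leading bit)
Decimal check:
  01101110011 = 512 + 256 + 64 + 32 + 16 + 2 + 1 = 883
  00110100000 = 256 + 128 + 32 = 416
  883 + 416 = 1299, and 010100010011 = 1024 + 256 + 16 + 2 + 1 = 1299 ✓



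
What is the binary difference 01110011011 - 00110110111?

Method 1 - Direct subtraction (column by column from the right: bit − bit − borrow-in; if negative, add 2 and borrow 1 from the next column):
borrow: 01111001000
        01110011011
-       00110110111
-------------------
        00111100100

Method 2 - Add two's complement:
Two's complement of 00110110111: invert → 11001001000, add 1 → 11001001001
  01110011011
+ 11001001001
-------------
 100111100100  (end carry out of the top bit = 1)
Discarding the end carry: 00111100100
Decimal check:
  01110011011 = 512 + 256 + 128 + 16 + 8 + 2 + 1 = 923
  00110110111 = 256 + 128 + 32 + 16 + 4 + 2 + 1 = 439
  923 - 439 = 484, and 00111100100 = 256 + 128 + 64 + 32 + 4 = 484 ✓



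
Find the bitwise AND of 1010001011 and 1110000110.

AND: 1 only when both bits are 1
  1010001011
& 1110000110
------------
  1010000010
Decimal: 651 & 902 = 642



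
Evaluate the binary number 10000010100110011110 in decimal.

Sum of powers of 2 for each 1-bit:
2^1 + 2^2 + 2^3 + 2^4 + 2^7 + 2^8 + 2^11 + 2^13 + 2^19
= 2 + 4 + 8 + 16 + 128 + 256 + 2048 + 8192 + 524288
= 534942



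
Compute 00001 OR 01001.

OR: 1 when either bit is 1
  00001
| 01001
-------
  01001
Decimal: 1 | 9 = 9



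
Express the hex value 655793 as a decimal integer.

Expand by place value (powers of 16):
655793 = 6 × 16^5 + 5 × 16^4 + 5 × 16^3 + 7 × 16^2 + 9 × 16^1 + 3 × 16^0
= 6 × 1048576 + 5 × 65536 + 5 × 4096 + 7 × 256 + 9 × 16 + 3 × 1
= 6291456 + 327680 + 20480 + 1792 + 144 + 3
= 6641555



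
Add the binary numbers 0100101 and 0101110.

Add column by column from the right: bit + bit + carry-in; write the sum mod 2, carry 1 when the sum is 2 or 3.
carry:  1011000
        0100101
+       0101110
---------------
       01010011
(the carry out of the leftmost column, 0, becomes the leading bit)
Decimal check:
  0100101 = 32 + 4 + 1 = 37
  0101110 = 32 + 8 + 4 + 2 = 46
  37 + 46 = 83, and 01010011 = 64 + 16 + 2 + 1 = 83 ✓



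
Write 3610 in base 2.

Using repeated division by 2:
3610 ÷ 2 = 1805 remainder 0
1805 ÷ 2 = 902 remainder 1
902 ÷ 2 = 451 remainder 0
451 ÷ 2 = 225 remainder 1
225 ÷ 2 = 112 remainder 1
112 ÷ 2 = 56 remainder 0
56 ÷ 2 = 28 remainder 0
28 ÷ 2 = 14 remainder 0
14 ÷ 2 = 7 remainder 0
7 ÷ 2 = 3 remainder 1
3 ÷ 2 = 1 remainder 1
1 ÷ 2 = 0 remainder 1
Reading remainders bottom to top: 111000011010



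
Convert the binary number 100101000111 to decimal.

Sum of powers of 2 for each 1-bit:
2^0 + 2^1 + 2^2 + 2^6 + 2^8 + 2^11
= 1 + 2 + 4 + 64 + 256 + 2048
= 2375



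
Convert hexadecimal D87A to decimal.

Expand by place value (powers of 16):
Digit values: D = 13, A = 10
D87A = 13 × 16^3 + 8 × 16^2 + 7 × 16^1 + 10 × 16^0
= 13 × 4096 + 8 × 256 + 7 × 16 + 10 × 1
= 53248 + 2048 + 112 + 10
= 55418



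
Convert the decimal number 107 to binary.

Using repeated division by 2:
107 ÷ 2 = 53 remainder 1
53 ÷ 2 = 26 remainder 1
26 ÷ 2 = 13 remainder 0
13 ÷ 2 = 6 remainder 1
6 ÷ 2 = 3 remainder 0
3 ÷ 2 = 1 remainder 1
1 ÷ 2 = 0 remainder 1
Reading remainders bottom to top: 1101011



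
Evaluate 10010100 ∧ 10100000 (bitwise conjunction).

AND: 1 only when both bits are 1
  10010100
& 10100000
----------
  10000000
Decimal: 148 & 160 = 128



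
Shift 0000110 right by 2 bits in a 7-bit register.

Original: 0000110 (decimal 6)
Shift right by 2 positions
Drop the 2 low bits; fill with zeros on the left
Result: 0000001 (decimal 1)
Equivalent: 6 >> 2 = 6 ÷ 2^2 = 1



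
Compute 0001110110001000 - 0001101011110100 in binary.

Method 1 - Direct subtraction (column by column from the right: bit − bit − borrow-in; if negative, add 2 and borrow 1 from the next column):
borrow: 0000010111101000
        0001110110001000
-       0001101011110100
------------------------
        0000001010010100

Method 2 - Add two's complement:
Two's complement of 0001101011110100: invert → 1110010100001011, add 1 → 1110010100001100
  0001110110001000
+ 1110010100001100
------------------
 10000001010010100  (end carry out of the top bit = 1)
Discarding the end carry: 0000001010010100
Decimal check:
  0001110110001000 = 4096 + 2048 + 1024 + 256 + 128 + 8 = 7560
  0001101011110100 = 4096 + 2048 + 512 + 128 + 64 + 32 + 16 + 4 = 6900
  7560 - 6900 = 660, and 0000001010010100 = 512 + 128 + 16 + 4 = 660 ✓



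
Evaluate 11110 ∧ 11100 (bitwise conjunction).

AND: 1 only when both bits are 1
  11110
& 11100
-------
  11100
Decimal: 30 & 28 = 28



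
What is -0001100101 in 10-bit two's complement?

Original: 0001100101
Step 1 - Invert all bits: 1110011010
Step 2 - Add 1: 1110011011
Verification: 0001100101 + 1110011011 = 10000000000; discarding the end carry (carry out of the top bit) leaves the 10-bit value 0000000000, as required for x + (-x)



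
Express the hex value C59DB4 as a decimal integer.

Expand by place value (powers of 16):
Digit values: C = 12, D = 13, B = 11
C59DB4 = 12 × 16^5 + 5 × 16^4 + 9 × 16^3 + 13 × 16^2 + 11 × 16^1 + 4 × 16^0
= 12 × 1048576 + 5 × 65536 + 9 × 4096 + 13 × 256 + 11 × 16 + 4 × 1
= 12582912 + 327680 + 36864 + 3328 + 176 + 4
= 12950964



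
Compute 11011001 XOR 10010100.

XOR: 1 when bits differ
  11011001
^ 10010100
----------
  01001101
Decimal: 217 ^ 148 = 77



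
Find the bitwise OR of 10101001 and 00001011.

OR: 1 when either bit is 1
  10101001
| 00001011
----------
  10101011
Decimal: 169 | 11 = 171



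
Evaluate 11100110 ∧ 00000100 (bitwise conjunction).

AND: 1 only when both bits are 1
  11100110
& 00000100
----------
  00000100
Decimal: 230 & 4 = 4



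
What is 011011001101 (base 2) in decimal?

Sum of powers of 2 for each 1-bit:
2^0 + 2^2 + 2^3 + 2^6 + 2^7 + 2^9 + 2^10
= 1 + 4 + 8 + 64 + 128 + 512 + 1024
= 1741

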